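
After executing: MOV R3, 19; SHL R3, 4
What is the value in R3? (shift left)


Register state trace:
  MOV R3, 19  → R3 = 19
  SHL R3, 4  → R3 = 19 << 4 = 19 * 2^4 = 304
Final: R3 = 304

304


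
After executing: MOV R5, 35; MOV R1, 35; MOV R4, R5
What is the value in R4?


Register state trace:
  MOV R5, 35  → R5 = 35
  MOV R1, 35  → R1 = 35
  MOV R4, R5  → R4 = 35
Final: R4 = 35

35


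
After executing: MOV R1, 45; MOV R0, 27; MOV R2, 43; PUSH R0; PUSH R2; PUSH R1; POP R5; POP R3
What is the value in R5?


Stack trace (top is rightmost):
  MOV R1, 45  → R1 = 45
  MOV R0, 27  → R0 = 27
  MOV R2, 43  → R2 = 43
  PUSH R0  → stack: [27]
  PUSH R2  → stack: [27, 43]
  PUSH R1  → stack: [27, 43, 45]
  POP R5  → R5 = 45, stack: [27, 43]
  POP R3  → R3 = 43, stack: [27]
Final: R5 = 45

45


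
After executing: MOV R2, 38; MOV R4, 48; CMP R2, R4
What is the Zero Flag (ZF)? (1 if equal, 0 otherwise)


Register state trace:
  MOV R2, 38  → R2 = 38
  MOV R4, 48  → R4 = 48
  CMP R2, R4  → computes 38 - 48 = -10
  Result is nonzero, so values are not equal
ZF = 0

0


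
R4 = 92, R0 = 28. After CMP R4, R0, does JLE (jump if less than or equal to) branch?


Trace:
  R4 = 92, R0 = 28
  CMP R4, R0  → compares 92 vs 28
  JLE checks: is 92 less than or equal to 28?
  92 > 28, so condition is false
Branch taken: No

No


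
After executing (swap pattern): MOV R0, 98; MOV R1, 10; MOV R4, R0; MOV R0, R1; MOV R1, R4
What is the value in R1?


Register state trace (swap pattern):
  MOV R0, 98  → R0 = 98
  MOV R1, 10  → R1 = 10
  MOV R4, R0  → R4 = 98  (save R0)
  MOV R0, R1  → R0 = 10  (R0 gets R1's value)
  MOV R1, R4  → R1 = 98  (R1 gets saved value)
Final: R1 = 98

98


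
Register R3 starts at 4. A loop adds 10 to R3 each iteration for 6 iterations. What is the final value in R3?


Starting value: R3 = 4
  Iter 1: R3 = 4 + 10 = 14
  Iter 2: R3 = 14 + 10 = 24
  Iter 3: R3 = 24 + 10 = 34
  Iter 4: R3 = 34 + 10 = 44
  Iter 5: R3 = 44 + 10 = 54
  Iter 6: R3 = 54 + 10 = 64
Final: R3 = 64

64


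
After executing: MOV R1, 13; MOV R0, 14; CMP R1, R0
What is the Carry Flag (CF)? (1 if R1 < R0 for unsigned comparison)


Register state trace:
  MOV R1, 13  → R1 = 13
  MOV R0, 14  → R0 = 14
  CMP R1, R0  → unsigned 13 - 14: borrow occurs
  13 < 14, so CF = 1
CF = 1

1


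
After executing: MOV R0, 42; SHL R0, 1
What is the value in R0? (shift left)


Register state trace:
  MOV R0, 42  → R0 = 42
  SHL R0, 1  → R0 = 42 << 1 = 42 * 2^1 = 84
Final: R0 = 84

84


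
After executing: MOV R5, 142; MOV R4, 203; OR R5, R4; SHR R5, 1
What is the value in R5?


Register state trace:
  MOV R5, 142  → R5 = 142 (0b10001110)
  MOV R4, 203  → R4 = 203 (0b11001011)
  OR R5, R4  → R5 = 142 OR 203 = 207 (0b11001111)
  SHR R5, 1  → R5 = 207 >> 1 = 103
Final: R5 = 103

103


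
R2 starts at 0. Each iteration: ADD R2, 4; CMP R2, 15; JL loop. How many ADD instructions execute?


Loop trace (R2 starts at 0, target 15, step 4):
  ADD #1: R2 = 0 + 4 = 4  → 4 < 15, loop
  ADD #2: R2 = 4 + 4 = 8  → 8 < 15, loop
  ADD #3: R2 = 8 + 4 = 12  → 12 < 15, loop
  ADD #4: R2 = 12 + 4 = 16  → 16 >= 15, exit
Total ADD instructions: 4

4


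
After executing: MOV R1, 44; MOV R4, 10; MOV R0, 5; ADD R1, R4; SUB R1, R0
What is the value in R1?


Register state trace:
  MOV R1, 44  → R1 = 44
  MOV R4, 10  → R4 = 10
  MOV R0, 5  → R0 = 5
  ADD R1, R4  → R1 = 44 + 10 = 54
  SUB R1, R0  → R1 = 54 - 5 = 49
Final: R1 = 49

49


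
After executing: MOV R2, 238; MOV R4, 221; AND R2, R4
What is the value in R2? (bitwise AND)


Register state trace:
  MOV R2, 238  → R2 = 238 (0b11101110)
  MOV R4, 221  → R4 = 221 (0b11011101)
  AND R2, R4  → R2 = 238 AND 221 = 204 (0b11001100)
Final: R2 = 204

204


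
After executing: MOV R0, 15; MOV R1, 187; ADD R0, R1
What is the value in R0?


Register state trace:
  MOV R0, 15  → R0 = 15
  MOV R1, 187  → R1 = 187
  ADD R0, R1  → R0 = 15 + 187 = 202
Final: R0 = 202

202


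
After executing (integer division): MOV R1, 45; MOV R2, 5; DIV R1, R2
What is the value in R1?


Register state trace:
  MOV R1, 45  → R1 = 45
  MOV R2, 5  → R2 = 5
  DIV R1, R2  → R1 = 45 // 5 = 9
Final: R1 = 9

9


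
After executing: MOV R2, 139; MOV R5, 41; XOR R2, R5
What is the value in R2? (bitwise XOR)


Register state trace:
  MOV R2, 139  → R2 = 139 (0b10001011)
  MOV R5, 41  → R5 = 41 (0b00101001)
  XOR R2, R5  → R2 = 139 XOR 41 = 162 (0b10100010)
Final: R2 = 162

162


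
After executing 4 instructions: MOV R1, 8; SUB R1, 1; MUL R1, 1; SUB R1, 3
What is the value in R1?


Register state trace:
  MOV R1, 8  → R1 = 8
  SUB R1, 1  → R1 = 8 - 1 = 7
  MUL R1, 1  → R1 = 7 * 1 = 7
  SUB R1, 3  → R1 = 7 - 3 = 4
Final: R1 = 4

4


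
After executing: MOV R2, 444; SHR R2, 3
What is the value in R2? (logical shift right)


Register state trace:
  MOV R2, 444  → R2 = 444
  SHR R2, 3  → R2 = 444 >> 3 = 444 // 2^3 = 55
Final: R2 = 55

55


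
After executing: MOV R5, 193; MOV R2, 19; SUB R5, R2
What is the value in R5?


Register state trace:
  MOV R5, 193  → R5 = 193
  MOV R2, 19  → R2 = 19
  SUB R5, R2  → R5 = 193 - 19 = 174
Final: R5 = 174

174


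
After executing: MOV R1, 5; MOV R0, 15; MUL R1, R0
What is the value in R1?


Register state trace:
  MOV R1, 5  → R1 = 5
  MOV R0, 15  → R0 = 15
  MUL R1, R0  → R1 = 5 * 15 = 75
Final: R1 = 75

75


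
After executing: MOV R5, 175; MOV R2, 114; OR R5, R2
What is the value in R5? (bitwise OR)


Register state trace:
  MOV R5, 175  → R5 = 175 (0b10101111)
  MOV R2, 114  → R2 = 114 (0b01110010)
  OR R5, R2   → R5 = 175 OR 114 = 255 (0b11111111)
Final: R5 = 255

255


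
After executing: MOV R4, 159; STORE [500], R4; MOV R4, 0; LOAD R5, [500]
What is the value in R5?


Register and memory trace:
  MOV R4, 159  → R4 = 159
  STORE [500], R4  → mem[500] = 159
  MOV R4, 0  → R4 = 0
  LOAD R5, [500]  → R5 = mem[500] = 159
Final: R5 = 159

159


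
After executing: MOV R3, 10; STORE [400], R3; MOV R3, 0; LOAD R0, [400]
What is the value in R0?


Register and memory trace:
  MOV R3, 10  → R3 = 10
  STORE [400], R3  → mem[400] = 10
  MOV R3, 0  → R3 = 0
  LOAD R0, [400]  → R0 = mem[400] = 10
Final: R0 = 10

10


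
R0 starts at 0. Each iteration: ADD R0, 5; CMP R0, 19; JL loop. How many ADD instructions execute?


Loop trace (R0 starts at 0, target 19, step 5):
  ADD #1: R0 = 0 + 5 = 5  → 5 < 19, loop
  ADD #2: R0 = 5 + 5 = 10  → 10 < 19, loop
  ADD #3: R0 = 10 + 5 = 15  → 15 < 19, loop
  ADD #4: R0 = 15 + 5 = 20  → 20 >= 19, exit
Total ADD instructions: 4

4


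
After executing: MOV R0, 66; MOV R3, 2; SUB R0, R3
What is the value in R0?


Register state trace:
  MOV R0, 66  → R0 = 66
  MOV R3, 2  → R3 = 2
  SUB R0, R3  → R0 = 66 - 2 = 64
Final: R0 = 64

64


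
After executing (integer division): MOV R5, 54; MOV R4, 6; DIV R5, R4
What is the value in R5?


Register state trace:
  MOV R5, 54  → R5 = 54
  MOV R4, 6  → R4 = 6
  DIV R5, R4  → R5 = 54 // 6 = 9
Final: R5 = 9

9


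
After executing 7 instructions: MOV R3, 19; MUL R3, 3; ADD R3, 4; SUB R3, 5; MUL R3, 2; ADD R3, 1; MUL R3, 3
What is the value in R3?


Register state trace:
  MOV R3, 19  → R3 = 19
  MUL R3, 3  → R3 = 19 * 3 = 57
  ADD R3, 4  → R3 = 57 + 4 = 61
  SUB R3, 5  → R3 = 61 - 5 = 56
  MUL R3, 2  → R3 = 56 * 2 = 112
  ADD R3, 1  → R3 = 112 + 1 = 113
  MUL R3, 3  → R3 = 113 * 3 = 339
Final: R3 = 339

339


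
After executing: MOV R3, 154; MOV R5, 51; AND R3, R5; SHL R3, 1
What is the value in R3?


Register state trace:
  MOV R3, 154  → R3 = 154 (0b10011010)
  MOV R5, 51  → R5 = 51 (0b00110011)
  AND R3, R5  → R3 = 154 AND 51 = 18 (0b00010010)
  SHL R3, 1  → R3 = 18 << 1 = 36
Final: R3 = 36

36


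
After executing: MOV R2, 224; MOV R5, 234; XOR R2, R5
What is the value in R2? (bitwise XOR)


Register state trace:
  MOV R2, 224  → R2 = 224 (0b11100000)
  MOV R5, 234  → R5 = 234 (0b11101010)
  XOR R2, R5  → R2 = 224 XOR 234 = 10 (0b00001010)
Final: R2 = 10

10


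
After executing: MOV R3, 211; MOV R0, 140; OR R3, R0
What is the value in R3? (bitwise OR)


Register state trace:
  MOV R3, 211  → R3 = 211 (0b11010011)
  MOV R0, 140  → R0 = 140 (0b10001100)
  OR R3, R0   → R3 = 211 OR 140 = 223 (0b11011111)
Final: R3 = 223

223


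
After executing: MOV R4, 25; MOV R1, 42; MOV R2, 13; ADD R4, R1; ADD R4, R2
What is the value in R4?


Register state trace:
  MOV R4, 25  → R4 = 25
  MOV R1, 42  → R1 = 42
  MOV R2, 13  → R2 = 13
  ADD R4, R1  → R4 = 25 + 42 = 67
  ADD R4, R2  → R4 = 67 + 13 = 80
Final: R4 = 80

80


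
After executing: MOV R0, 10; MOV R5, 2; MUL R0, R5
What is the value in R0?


Register state trace:
  MOV R0, 10  → R0 = 10
  MOV R5, 2  → R5 = 2
  MUL R0, R5  → R0 = 10 * 2 = 20
Final: R0 = 20

20


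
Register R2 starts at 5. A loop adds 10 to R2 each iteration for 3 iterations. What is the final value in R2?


Starting value: R2 = 5
  Iter 1: R2 = 5 + 10 = 15
  Iter 2: R2 = 15 + 10 = 25
  Iter 3: R2 = 25 + 10 = 35
Final: R2 = 35

35


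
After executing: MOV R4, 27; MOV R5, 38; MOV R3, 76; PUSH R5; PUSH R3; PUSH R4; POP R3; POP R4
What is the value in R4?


Stack trace (top is rightmost):
  MOV R4, 27  → R4 = 27
  MOV R5, 38  → R5 = 38
  MOV R3, 76  → R3 = 76
  PUSH R5  → stack: [38]
  PUSH R3  → stack: [38, 76]
  PUSH R4  → stack: [38, 76, 27]
  POP R3  → R3 = 27, stack: [38, 76]
  POP R4  → R4 = 76, stack: [38]
Final: R4 = 76

76


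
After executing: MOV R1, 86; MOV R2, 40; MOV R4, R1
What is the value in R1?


Register state trace:
  MOV R1, 86  → R1 = 86
  MOV R2, 40  → R2 = 40
  MOV R4, R1  → R4 = 86
Final: R1 = 86

86


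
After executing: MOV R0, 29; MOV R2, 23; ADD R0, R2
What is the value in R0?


Register state trace:
  MOV R0, 29  → R0 = 29
  MOV R2, 23  → R2 = 23
  ADD R0, R2  → R0 = 29 + 23 = 52
Final: R0 = 52

52


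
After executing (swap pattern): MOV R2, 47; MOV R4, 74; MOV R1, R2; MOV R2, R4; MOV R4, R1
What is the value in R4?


Register state trace (swap pattern):
  MOV R2, 47  → R2 = 47
  MOV R4, 74  → R4 = 74
  MOV R1, R2  → R1 = 47  (save R2)
  MOV R2, R4  → R2 = 74  (R2 gets R4's value)
  MOV R4, R1  → R4 = 47  (R4 gets saved value)
Final: R4 = 47

47


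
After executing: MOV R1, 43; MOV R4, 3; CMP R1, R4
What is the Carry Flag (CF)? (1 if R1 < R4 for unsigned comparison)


Register state trace:
  MOV R1, 43  → R1 = 43
  MOV R4, 3  → R4 = 3
  CMP R1, R4  → unsigned 43 - 3: no borrow
  43 >= 3, so CF = 0
CF = 0

0


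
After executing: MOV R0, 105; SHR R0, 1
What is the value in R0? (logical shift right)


Register state trace:
  MOV R0, 105  → R0 = 105
  SHR R0, 1  → R0 = 105 >> 1 = 105 // 2^1 = 52
Final: R0 = 52

52


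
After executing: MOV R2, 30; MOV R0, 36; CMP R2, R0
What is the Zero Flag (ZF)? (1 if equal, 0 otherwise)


Register state trace:
  MOV R2, 30  → R2 = 30
  MOV R0, 36  → R0 = 36
  CMP R2, R0  → computes 30 - 36 = -6
  Result is nonzero, so values are not equal
ZF = 0

0


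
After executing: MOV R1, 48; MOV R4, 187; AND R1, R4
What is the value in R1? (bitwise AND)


Register state trace:
  MOV R1, 48  → R1 = 48 (0b00110000)
  MOV R4, 187  → R4 = 187 (0b10111011)
  AND R1, R4  → R1 = 48 AND 187 = 48 (0b00110000)
Final: R1 = 48

48


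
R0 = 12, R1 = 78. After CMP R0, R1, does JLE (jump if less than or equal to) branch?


Trace:
  R0 = 12, R1 = 78
  CMP R0, R1  → compares 12 vs 78
  JLE checks: is 12 less than or equal to 78?
  12 < 78, so condition is true
Branch taken: Yes

Yes


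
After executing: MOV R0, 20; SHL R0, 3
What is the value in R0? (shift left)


Register state trace:
  MOV R0, 20  → R0 = 20
  SHL R0, 3  → R0 = 20 << 3 = 20 * 2^3 = 160
Final: R0 = 160

160


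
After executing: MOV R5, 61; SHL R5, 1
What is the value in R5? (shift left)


Register state trace:
  MOV R5, 61  → R5 = 61
  SHL R5, 1  → R5 = 61 << 1 = 61 * 2^1 = 122
Final: R5 = 122

122


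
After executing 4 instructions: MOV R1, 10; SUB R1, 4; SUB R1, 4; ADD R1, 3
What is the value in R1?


Register state trace:
  MOV R1, 10  → R1 = 10
  SUB R1, 4  → R1 = 10 - 4 = 6
  SUB R1, 4  → R1 = 6 - 4 = 2
  ADD R1, 3  → R1 = 2 + 3 = 5
Final: R1 = 5

5


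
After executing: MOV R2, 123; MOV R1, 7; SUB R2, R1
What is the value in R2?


Register state trace:
  MOV R2, 123  → R2 = 123
  MOV R1, 7  → R1 = 7
  SUB R2, R1  → R2 = 123 - 7 = 116
Final: R2 = 116

116


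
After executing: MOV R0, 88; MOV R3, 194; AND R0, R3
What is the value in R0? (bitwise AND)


Register state trace:
  MOV R0, 88  → R0 = 88 (0b01011000)
  MOV R3, 194  → R3 = 194 (0b11000010)
  AND R0, R3  → R0 = 88 AND 194 = 64 (0b01000000)
Final: R0 = 64

64


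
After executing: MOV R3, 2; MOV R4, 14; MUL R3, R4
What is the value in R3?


Register state trace:
  MOV R3, 2  → R3 = 2
  MOV R4, 14  → R4 = 14
  MUL R3, R4  → R3 = 2 * 14 = 28
Final: R3 = 28

28


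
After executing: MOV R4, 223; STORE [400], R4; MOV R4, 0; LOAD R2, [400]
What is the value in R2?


Register and memory trace:
  MOV R4, 223  → R4 = 223
  STORE [400], R4  → mem[400] = 223
  MOV R4, 0  → R4 = 0
  LOAD R2, [400]  → R2 = mem[400] = 223
Final: R2 = 223

223


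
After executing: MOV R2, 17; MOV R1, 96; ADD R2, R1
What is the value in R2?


Register state trace:
  MOV R2, 17  → R2 = 17
  MOV R1, 96  → R1 = 96
  ADD R2, R1  → R2 = 17 + 96 = 113
Final: R2 = 113

113


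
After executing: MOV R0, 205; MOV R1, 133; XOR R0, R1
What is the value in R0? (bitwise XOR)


Register state trace:
  MOV R0, 205  → R0 = 205 (0b11001101)
  MOV R1, 133  → R1 = 133 (0b10000101)
  XOR R0, R1  → R0 = 205 XOR 133 = 72 (0b01001000)
Final: R0 = 72

72


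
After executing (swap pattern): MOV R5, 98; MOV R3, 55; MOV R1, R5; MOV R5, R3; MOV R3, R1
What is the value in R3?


Register state trace (swap pattern):
  MOV R5, 98  → R5 = 98
  MOV R3, 55  → R3 = 55
  MOV R1, R5  → R1 = 98  (save R5)
  MOV R5, R3  → R5 = 55  (R5 gets R3's value)
  MOV R3, R1  → R3 = 98  (R3 gets saved value)
Final: R3 = 98

98


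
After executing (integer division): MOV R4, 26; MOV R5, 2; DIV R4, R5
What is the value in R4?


Register state trace:
  MOV R4, 26  → R4 = 26
  MOV R5, 2  → R5 = 2
  DIV R4, R5  → R4 = 26 // 2 = 13
Final: R4 = 13

13


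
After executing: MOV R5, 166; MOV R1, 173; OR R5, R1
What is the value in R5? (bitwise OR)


Register state trace:
  MOV R5, 166  → R5 = 166 (0b10100110)
  MOV R1, 173  → R1 = 173 (0b10101101)
  OR R5, R1   → R5 = 166 OR 173 = 175 (0b10101111)
Final: R5 = 175

175


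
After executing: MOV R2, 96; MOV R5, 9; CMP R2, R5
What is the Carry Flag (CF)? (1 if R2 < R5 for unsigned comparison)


Register state trace:
  MOV R2, 96  → R2 = 96
  MOV R5, 9  → R5 = 9
  CMP R2, R5  → unsigned 96 - 9: no borrow
  96 >= 9, so CF = 0
CF = 0

0


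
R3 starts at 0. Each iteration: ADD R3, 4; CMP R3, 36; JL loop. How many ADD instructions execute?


Loop trace (R3 starts at 0, target 36, step 4):
  ADD #1: R3 = 0 + 4 = 4  → 4 < 36, loop
  ADD #2: R3 = 4 + 4 = 8  → 8 < 36, loop
  ADD #3: R3 = 8 + 4 = 12  → 12 < 36, loop
  ADD #4: R3 = 12 + 4 = 16  → 16 < 36, loop
  ADD #5: R3 = 16 + 4 = 20  → 20 < 36, loop
  ADD #6: R3 = 20 + 4 = 24  → 24 < 36, loop
  ADD #7: R3 = 24 + 4 = 28  → 28 < 36, loop
  ADD #8: R3 = 28 + 4 = 32  → 32 < 36, loop
  ADD #9: R3 = 32 + 4 = 36  → 36 >= 36, exit
Total ADD instructions: 9

9


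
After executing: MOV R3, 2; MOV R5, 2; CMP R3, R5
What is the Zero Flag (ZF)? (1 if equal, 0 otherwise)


Register state trace:
  MOV R3, 2  → R3 = 2
  MOV R5, 2  → R5 = 2
  CMP R3, R5  → computes 2 - 2 = 0
  Result is zero, so values are equal
ZF = 1

1


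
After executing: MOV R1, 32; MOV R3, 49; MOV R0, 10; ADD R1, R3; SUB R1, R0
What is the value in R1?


Register state trace:
  MOV R1, 32  → R1 = 32
  MOV R3, 49  → R3 = 49
  MOV R0, 10  → R0 = 10
  ADD R1, R3  → R1 = 32 + 49 = 81
  SUB R1, R0  → R1 = 81 - 10 = 71
Final: R1 = 71

71


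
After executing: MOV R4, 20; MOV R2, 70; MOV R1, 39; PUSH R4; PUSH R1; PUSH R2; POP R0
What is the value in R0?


Stack trace (top is rightmost):
  MOV R4, 20  → R4 = 20
  MOV R2, 70  → R2 = 70
  MOV R1, 39  → R1 = 39
  PUSH R4  → stack: [20]
  PUSH R1  → stack: [20, 39]
  PUSH R2  → stack: [20, 39, 70]
  POP R0  → R0 = 70, stack: [20, 39]
Final: R0 = 70

70


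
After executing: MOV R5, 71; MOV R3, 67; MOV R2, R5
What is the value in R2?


Register state trace:
  MOV R5, 71  → R5 = 71
  MOV R3, 67  → R3 = 67
  MOV R2, R5  → R2 = 71
Final: R2 = 71

71


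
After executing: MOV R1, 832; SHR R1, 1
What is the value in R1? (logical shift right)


Register state trace:
  MOV R1, 832  → R1 = 832
  SHR R1, 1  → R1 = 832 >> 1 = 832 // 2^1 = 416
Final: R1 = 416

416


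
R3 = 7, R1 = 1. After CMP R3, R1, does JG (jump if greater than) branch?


Trace:
  R3 = 7, R1 = 1
  CMP R3, R1  → compares 7 vs 1
  JG checks: is 7 greater than 1?
  7 > 1, so condition is true
Branch taken: Yes

Yes


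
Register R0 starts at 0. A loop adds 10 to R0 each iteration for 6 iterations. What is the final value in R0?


Starting value: R0 = 0
  Iter 1: R0 = 0 + 10 = 10
  Iter 2: R0 = 10 + 10 = 20
  Iter 3: R0 = 20 + 10 = 30
  Iter 4: R0 = 30 + 10 = 40
  Iter 5: R0 = 40 + 10 = 50
  Iter 6: R0 = 50 + 10 = 60
Final: R0 = 60

60


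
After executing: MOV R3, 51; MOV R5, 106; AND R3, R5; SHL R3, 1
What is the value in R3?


Register state trace:
  MOV R3, 51  → R3 = 51 (0b00110011)
  MOV R5, 106  → R5 = 106 (0b01101010)
  AND R3, R5  → R3 = 51 AND 106 = 34 (0b00100010)
  SHL R3, 1  → R3 = 34 << 1 = 68
Final: R3 = 68

68


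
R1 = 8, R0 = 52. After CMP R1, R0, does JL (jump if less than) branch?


Trace:
  R1 = 8, R0 = 52
  CMP R1, R0  → compares 8 vs 52
  JL checks: is 8 less than 52?
  8 < 52, so condition is true
Branch taken: Yes

Yes


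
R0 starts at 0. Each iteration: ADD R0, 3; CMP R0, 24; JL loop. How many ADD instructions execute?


Loop trace (R0 starts at 0, target 24, step 3):
  ADD #1: R0 = 0 + 3 = 3  → 3 < 24, loop
  ADD #2: R0 = 3 + 3 = 6  → 6 < 24, loop
  ADD #3: R0 = 6 + 3 = 9  → 9 < 24, loop
  ADD #4: R0 = 9 + 3 = 12  → 12 < 24, loop
  ADD #5: R0 = 12 + 3 = 15  → 15 < 24, loop
  ADD #6: R0 = 15 + 3 = 18  → 18 < 24, loop
  ADD #7: R0 = 18 + 3 = 21  → 21 < 24, loop
  ADD #8: R0 = 21 + 3 = 24  → 24 >= 24, exit
Total ADD instructions: 8

8


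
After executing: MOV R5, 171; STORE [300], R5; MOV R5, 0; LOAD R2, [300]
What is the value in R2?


Register and memory trace:
  MOV R5, 171  → R5 = 171
  STORE [300], R5  → mem[300] = 171
  MOV R5, 0  → R5 = 0
  LOAD R2, [300]  → R2 = mem[300] = 171
Final: R2 = 171

171


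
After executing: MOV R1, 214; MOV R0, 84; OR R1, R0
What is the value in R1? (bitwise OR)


Register state trace:
  MOV R1, 214  → R1 = 214 (0b11010110)
  MOV R0, 84  → R0 = 84 (0b01010100)
  OR R1, R0   → R1 = 214 OR 84 = 214 (0b11010110)
Final: R1 = 214

214


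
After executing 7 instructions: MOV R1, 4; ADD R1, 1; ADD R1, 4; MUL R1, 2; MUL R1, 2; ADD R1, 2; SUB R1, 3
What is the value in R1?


Register state trace:
  MOV R1, 4  → R1 = 4
  ADD R1, 1  → R1 = 4 + 1 = 5
  ADD R1, 4  → R1 = 5 + 4 = 9
  MUL R1, 2  → R1 = 9 * 2 = 18
  MUL R1, 2  → R1 = 18 * 2 = 36
  ADD R1, 2  → R1 = 36 + 2 = 38
  SUB R1, 3  → R1 = 38 - 3 = 35
Final: R1 = 35

35


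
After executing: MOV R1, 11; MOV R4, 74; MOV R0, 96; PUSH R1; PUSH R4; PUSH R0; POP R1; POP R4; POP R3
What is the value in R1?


Stack trace (top is rightmost):
  MOV R1, 11  → R1 = 11
  MOV R4, 74  → R4 = 74
  MOV R0, 96  → R0 = 96
  PUSH R1  → stack: [11]
  PUSH R4  → stack: [11, 74]
  PUSH R0  → stack: [11, 74, 96]
  POP R1  → R1 = 96, stack: [11, 74]
  POP R4  → R4 = 74, stack: [11]
  POP R3  → R3 = 11, stack: []
Final: R1 = 96

96


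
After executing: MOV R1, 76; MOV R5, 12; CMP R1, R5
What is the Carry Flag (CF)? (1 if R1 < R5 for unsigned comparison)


Register state trace:
  MOV R1, 76  → R1 = 76
  MOV R5, 12  → R5 = 12
  CMP R1, R5  → unsigned 76 - 12: no borrow
  76 >= 12, so CF = 0
CF = 0

0


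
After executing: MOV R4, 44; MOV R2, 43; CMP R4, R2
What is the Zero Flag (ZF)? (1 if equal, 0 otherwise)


Register state trace:
  MOV R4, 44  → R4 = 44
  MOV R2, 43  → R2 = 43
  CMP R4, R2  → computes 44 - 43 = 1
  Result is nonzero, so values are not equal
ZF = 0

0


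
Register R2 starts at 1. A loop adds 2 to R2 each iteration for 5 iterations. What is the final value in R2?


Starting value: R2 = 1
  Iter 1: R2 = 1 + 2 = 3
  Iter 2: R2 = 3 + 2 = 5
  Iter 3: R2 = 5 + 2 = 7
  Iter 4: R2 = 7 + 2 = 9
  Iter 5: R2 = 9 + 2 = 11
Final: R2 = 11

11


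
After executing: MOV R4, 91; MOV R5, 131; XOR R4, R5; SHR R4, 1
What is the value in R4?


Register state trace:
  MOV R4, 91  → R4 = 91 (0b01011011)
  MOV R5, 131  → R5 = 131 (0b10000011)
  XOR R4, R5  → R4 = 91 XOR 131 = 216 (0b11011000)
  SHR R4, 1  → R4 = 216 >> 1 = 108
Final: R4 = 108

108


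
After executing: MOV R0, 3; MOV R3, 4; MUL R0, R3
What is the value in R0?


Register state trace:
  MOV R0, 3  → R0 = 3
  MOV R3, 4  → R3 = 4
  MUL R0, R3  → R0 = 3 * 4 = 12
Final: R0 = 12

12


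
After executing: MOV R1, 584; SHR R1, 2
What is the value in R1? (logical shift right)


Register state trace:
  MOV R1, 584  → R1 = 584
  SHR R1, 2  → R1 = 584 >> 2 = 584 // 2^2 = 146
Final: R1 = 146

146


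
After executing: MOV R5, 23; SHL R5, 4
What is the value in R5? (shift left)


Register state trace:
  MOV R5, 23  → R5 = 23
  SHL R5, 4  → R5 = 23 << 4 = 23 * 2^4 = 368
Final: R5 = 368

368


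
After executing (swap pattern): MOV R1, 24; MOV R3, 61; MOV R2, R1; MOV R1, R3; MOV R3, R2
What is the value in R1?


Register state trace (swap pattern):
  MOV R1, 24  → R1 = 24
  MOV R3, 61  → R3 = 61
  MOV R2, R1  → R2 = 24  (save R1)
  MOV R1, R3  → R1 = 61  (R1 gets R3's value)
  MOV R3, R2  → R3 = 24  (R3 gets saved value)
Final: R1 = 61

61


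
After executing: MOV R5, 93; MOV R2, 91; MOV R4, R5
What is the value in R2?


Register state trace:
  MOV R5, 93  → R5 = 93
  MOV R2, 91  → R2 = 91
  MOV R4, R5  → R4 = 93
Final: R2 = 91

91


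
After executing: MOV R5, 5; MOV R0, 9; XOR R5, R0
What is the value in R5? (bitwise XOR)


Register state trace:
  MOV R5, 5  → R5 = 5 (0b00000101)
  MOV R0, 9  → R0 = 9 (0b00001001)
  XOR R5, R0  → R5 = 5 XOR 9 = 12 (0b00001100)
Final: R5 = 12

12


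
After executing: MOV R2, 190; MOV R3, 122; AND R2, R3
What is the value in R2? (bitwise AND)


Register state trace:
  MOV R2, 190  → R2 = 190 (0b10111110)
  MOV R3, 122  → R3 = 122 (0b01111010)
  AND R2, R3  → R2 = 190 AND 122 = 58 (0b00111010)
Final: R2 = 58

58


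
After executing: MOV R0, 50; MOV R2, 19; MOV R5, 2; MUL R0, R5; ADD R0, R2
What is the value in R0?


Register state trace:
  MOV R0, 50  → R0 = 50
  MOV R2, 19  → R2 = 19
  MOV R5, 2  → R5 = 2
  MUL R0, R5  → R0 = 50 * 2 = 100
  ADD R0, R2  → R0 = 100 + 19 = 119
Final: R0 = 119

119


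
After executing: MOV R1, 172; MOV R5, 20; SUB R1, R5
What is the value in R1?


Register state trace:
  MOV R1, 172  → R1 = 172
  MOV R5, 20  → R5 = 20
  SUB R1, R5  → R1 = 172 - 20 = 152
Final: R1 = 152

152


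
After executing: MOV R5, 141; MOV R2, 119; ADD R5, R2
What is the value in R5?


Register state trace:
  MOV R5, 141  → R5 = 141
  MOV R2, 119  → R2 = 119
  ADD R5, R2  → R5 = 141 + 119 = 260
Final: R5 = 260

260


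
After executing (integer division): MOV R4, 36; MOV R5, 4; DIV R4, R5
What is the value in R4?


Register state trace:
  MOV R4, 36  → R4 = 36
  MOV R5, 4  → R5 = 4
  DIV R4, R5  → R4 = 36 // 4 = 9
Final: R4 = 9

9


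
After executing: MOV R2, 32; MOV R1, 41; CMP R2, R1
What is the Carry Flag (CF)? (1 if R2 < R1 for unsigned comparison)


Register state trace:
  MOV R2, 32  → R2 = 32
  MOV R1, 41  → R1 = 41
  CMP R2, R1  → unsigned 32 - 41: borrow occurs
  32 < 41, so CF = 1
CF = 1

1


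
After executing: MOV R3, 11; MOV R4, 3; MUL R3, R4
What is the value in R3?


Register state trace:
  MOV R3, 11  → R3 = 11
  MOV R4, 3  → R4 = 3
  MUL R3, R4  → R3 = 11 * 3 = 33
Final: R3 = 33

33


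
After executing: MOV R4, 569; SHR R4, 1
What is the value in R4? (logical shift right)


Register state trace:
  MOV R4, 569  → R4 = 569
  SHR R4, 1  → R4 = 569 >> 1 = 569 // 2^1 = 284
Final: R4 = 284

284


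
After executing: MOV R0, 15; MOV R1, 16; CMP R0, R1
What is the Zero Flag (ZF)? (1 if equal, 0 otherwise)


Register state trace:
  MOV R0, 15  → R0 = 15
  MOV R1, 16  → R1 = 16
  CMP R0, R1  → computes 15 - 16 = -1
  Result is nonzero, so values are not equal
ZF = 0

0


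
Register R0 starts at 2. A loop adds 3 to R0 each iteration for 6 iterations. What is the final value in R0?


Starting value: R0 = 2
  Iter 1: R0 = 2 + 3 = 5
  Iter 2: R0 = 5 + 3 = 8
  Iter 3: R0 = 8 + 3 = 11
  Iter 4: R0 = 11 + 3 = 14
  Iter 5: R0 = 14 + 3 = 17
  Iter 6: R0 = 17 + 3 = 20
Final: R0 = 20

20


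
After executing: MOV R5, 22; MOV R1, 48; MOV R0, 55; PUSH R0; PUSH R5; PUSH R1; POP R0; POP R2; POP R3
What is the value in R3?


Stack trace (top is rightmost):
  MOV R5, 22  → R5 = 22
  MOV R1, 48  → R1 = 48
  MOV R0, 55  → R0 = 55
  PUSH R0  → stack: [55]
  PUSH R5  → stack: [55, 22]
  PUSH R1  → stack: [55, 22, 48]
  POP R0  → R0 = 48, stack: [55, 22]
  POP R2  → R2 = 22, stack: [55]
  POP R3  → R3 = 55, stack: []
Final: R3 = 55

55


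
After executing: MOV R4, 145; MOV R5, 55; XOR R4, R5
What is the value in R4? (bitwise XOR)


Register state trace:
  MOV R4, 145  → R4 = 145 (0b10010001)
  MOV R5, 55  → R5 = 55 (0b00110111)
  XOR R4, R5  → R4 = 145 XOR 55 = 166 (0b10100110)
Final: R4 = 166

166


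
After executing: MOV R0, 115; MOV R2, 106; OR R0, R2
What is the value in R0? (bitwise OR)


Register state trace:
  MOV R0, 115  → R0 = 115 (0b01110011)
  MOV R2, 106  → R2 = 106 (0b01101010)
  OR R0, R2   → R0 = 115 OR 106 = 123 (0b01111011)
Final: R0 = 123

123


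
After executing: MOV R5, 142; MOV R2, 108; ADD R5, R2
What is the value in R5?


Register state trace:
  MOV R5, 142  → R5 = 142
  MOV R2, 108  → R2 = 108
  ADD R5, R2  → R5 = 142 + 108 = 250
Final: R5 = 250

250


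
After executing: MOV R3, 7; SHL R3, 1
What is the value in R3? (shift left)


Register state trace:
  MOV R3, 7  → R3 = 7
  SHL R3, 1  → R3 = 7 << 1 = 7 * 2^1 = 14
Final: R3 = 14

14


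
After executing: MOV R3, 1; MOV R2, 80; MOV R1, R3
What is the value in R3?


Register state trace:
  MOV R3, 1  → R3 = 1
  MOV R2, 80  → R2 = 80
  MOV R1, R3  → R1 = 1
Final: R3 = 1

1


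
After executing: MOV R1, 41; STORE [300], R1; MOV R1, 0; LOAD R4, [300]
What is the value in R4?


Register and memory trace:
  MOV R1, 41  → R1 = 41
  STORE [300], R1  → mem[300] = 41
  MOV R1, 0  → R1 = 0
  LOAD R4, [300]  → R4 = mem[300] = 41
Final: R4 = 41

41


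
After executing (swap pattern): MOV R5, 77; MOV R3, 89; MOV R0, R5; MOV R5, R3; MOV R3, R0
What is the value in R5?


Register state trace (swap pattern):
  MOV R5, 77  → R5 = 77
  MOV R3, 89  → R3 = 89
  MOV R0, R5  → R0 = 77  (save R5)
  MOV R5, R3  → R5 = 89  (R5 gets R3's value)
  MOV R3, R0  → R3 = 77  (R3 gets saved value)
Final: R5 = 89

89


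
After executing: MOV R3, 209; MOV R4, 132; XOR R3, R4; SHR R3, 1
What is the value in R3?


Register state trace:
  MOV R3, 209  → R3 = 209 (0b11010001)
  MOV R4, 132  → R4 = 132 (0b10000100)
  XOR R3, R4  → R3 = 209 XOR 132 = 85 (0b01010101)
  SHR R3, 1  → R3 = 85 >> 1 = 42
Final: R3 = 42

42


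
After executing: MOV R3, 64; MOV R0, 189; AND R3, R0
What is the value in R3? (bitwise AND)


Register state trace:
  MOV R3, 64  → R3 = 64 (0b01000000)
  MOV R0, 189  → R0 = 189 (0b10111101)
  AND R3, R0  → R3 = 64 AND 189 = 0 (0b00000000)
Final: R3 = 0

0


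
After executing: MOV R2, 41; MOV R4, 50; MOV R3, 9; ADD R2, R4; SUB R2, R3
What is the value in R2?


Register state trace:
  MOV R2, 41  → R2 = 41
  MOV R4, 50  → R4 = 50
  MOV R3, 9  → R3 = 9
  ADD R2, R4  → R2 = 41 + 50 = 91
  SUB R2, R3  → R2 = 91 - 9 = 82
Final: R2 = 82

82


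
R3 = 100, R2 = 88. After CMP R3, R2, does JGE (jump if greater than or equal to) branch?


Trace:
  R3 = 100, R2 = 88
  CMP R3, R2  → compares 100 vs 88
  JGE checks: is 100 greater than or equal to 88?
  100 > 88, so condition is true
Branch taken: Yes

Yes


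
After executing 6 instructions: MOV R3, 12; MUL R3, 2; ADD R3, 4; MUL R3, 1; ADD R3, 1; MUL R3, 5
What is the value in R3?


Register state trace:
  MOV R3, 12  → R3 = 12
  MUL R3, 2  → R3 = 12 * 2 = 24
  ADD R3, 4  → R3 = 24 + 4 = 28
  MUL R3, 1  → R3 = 28 * 1 = 28
  ADD R3, 1  → R3 = 28 + 1 = 29
  MUL R3, 5  → R3 = 29 * 5 = 145
Final: R3 = 145

145


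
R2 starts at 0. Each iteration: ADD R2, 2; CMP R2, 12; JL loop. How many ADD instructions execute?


Loop trace (R2 starts at 0, target 12, step 2):
  ADD #1: R2 = 0 + 2 = 2  → 2 < 12, loop
  ADD #2: R2 = 2 + 2 = 4  → 4 < 12, loop
  ADD #3: R2 = 4 + 2 = 6  → 6 < 12, loop
  ADD #4: R2 = 6 + 2 = 8  → 8 < 12, loop
  ADD #5: R2 = 8 + 2 = 10  → 10 < 12, loop
  ADD #6: R2 = 10 + 2 = 12  → 12 >= 12, exit
Total ADD instructions: 6

6


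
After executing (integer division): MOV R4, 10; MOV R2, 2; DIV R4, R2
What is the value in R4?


Register state trace:
  MOV R4, 10  → R4 = 10
  MOV R2, 2  → R2 = 2
  DIV R4, R2  → R4 = 10 // 2 = 5
Final: R4 = 5

5


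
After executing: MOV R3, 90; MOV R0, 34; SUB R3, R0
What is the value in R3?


Register state trace:
  MOV R3, 90  → R3 = 90
  MOV R0, 34  → R0 = 34
  SUB R3, R0  → R3 = 90 - 34 = 56
Final: R3 = 56

56


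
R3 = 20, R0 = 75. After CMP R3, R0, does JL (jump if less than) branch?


Trace:
  R3 = 20, R0 = 75
  CMP R3, R0  → compares 20 vs 75
  JL checks: is 20 less than 75?
  20 < 75, so condition is true
Branch taken: Yes

Yes


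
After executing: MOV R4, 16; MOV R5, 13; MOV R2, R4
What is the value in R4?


Register state trace:
  MOV R4, 16  → R4 = 16
  MOV R5, 13  → R5 = 13
  MOV R2, R4  → R2 = 16
Final: R4 = 16

16


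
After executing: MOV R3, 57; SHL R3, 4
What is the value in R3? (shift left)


Register state trace:
  MOV R3, 57  → R3 = 57
  SHL R3, 4  → R3 = 57 << 4 = 57 * 2^4 = 912
Final: R3 = 912

912


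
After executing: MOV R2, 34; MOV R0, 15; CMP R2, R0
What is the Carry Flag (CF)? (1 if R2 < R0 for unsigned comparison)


Register state trace:
  MOV R2, 34  → R2 = 34
  MOV R0, 15  → R0 = 15
  CMP R2, R0  → unsigned 34 - 15: no borrow
  34 >= 15, so CF = 0
CF = 0

0


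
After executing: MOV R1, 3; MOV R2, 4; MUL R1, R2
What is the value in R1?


Register state trace:
  MOV R1, 3  → R1 = 3
  MOV R2, 4  → R2 = 4
  MUL R1, R2  → R1 = 3 * 4 = 12
Final: R1 = 12

12


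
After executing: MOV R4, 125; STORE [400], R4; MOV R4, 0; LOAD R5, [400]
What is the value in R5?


Register and memory trace:
  MOV R4, 125  → R4 = 125
  STORE [400], R4  → mem[400] = 125
  MOV R4, 0  → R4 = 0
  LOAD R5, [400]  → R5 = mem[400] = 125
Final: R5 = 125

125


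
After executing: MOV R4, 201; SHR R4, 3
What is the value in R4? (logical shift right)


Register state trace:
  MOV R4, 201  → R4 = 201
  SHR R4, 3  → R4 = 201 >> 3 = 201 // 2^3 = 25
Final: R4 = 25

25


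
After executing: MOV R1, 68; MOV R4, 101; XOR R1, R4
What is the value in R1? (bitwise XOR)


Register state trace:
  MOV R1, 68  → R1 = 68 (0b01000100)
  MOV R4, 101  → R4 = 101 (0b01100101)
  XOR R1, R4  → R1 = 68 XOR 101 = 33 (0b00100001)
Final: R1 = 33

33


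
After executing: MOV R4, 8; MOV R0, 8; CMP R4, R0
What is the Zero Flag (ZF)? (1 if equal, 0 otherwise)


Register state trace:
  MOV R4, 8  → R4 = 8
  MOV R0, 8  → R0 = 8
  CMP R4, R0  → computes 8 - 8 = 0
  Result is zero, so values are equal
ZF = 1

1


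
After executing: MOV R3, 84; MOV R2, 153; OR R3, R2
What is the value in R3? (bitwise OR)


Register state trace:
  MOV R3, 84  → R3 = 84 (0b01010100)
  MOV R2, 153  → R2 = 153 (0b10011001)
  OR R3, R2   → R3 = 84 OR 153 = 221 (0b11011101)
Final: R3 = 221

221


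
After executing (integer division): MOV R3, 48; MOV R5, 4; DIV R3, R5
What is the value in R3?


Register state trace:
  MOV R3, 48  → R3 = 48
  MOV R5, 4  → R5 = 4
  DIV R3, R5  → R3 = 48 // 4 = 12
Final: R3 = 12

12


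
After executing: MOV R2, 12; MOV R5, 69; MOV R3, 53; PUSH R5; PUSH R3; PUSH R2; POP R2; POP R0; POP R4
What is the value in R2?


Stack trace (top is rightmost):
  MOV R2, 12  → R2 = 12
  MOV R5, 69  → R5 = 69
  MOV R3, 53  → R3 = 53
  PUSH R5  → stack: [69]
  PUSH R3  → stack: [69, 53]
  PUSH R2  → stack: [69, 53, 12]
  POP R2  → R2 = 12, stack: [69, 53]
  POP R0  → R0 = 53, stack: [69]
  POP R4  → R4 = 69, stack: []
Final: R2 = 12

12


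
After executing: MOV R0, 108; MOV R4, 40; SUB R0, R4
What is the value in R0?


Register state trace:
  MOV R0, 108  → R0 = 108
  MOV R4, 40  → R4 = 40
  SUB R0, R4  → R0 = 108 - 40 = 68
Final: R0 = 68

68


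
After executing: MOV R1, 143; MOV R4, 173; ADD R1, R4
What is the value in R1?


Register state trace:
  MOV R1, 143  → R1 = 143
  MOV R4, 173  → R4 = 173
  ADD R1, R4  → R1 = 143 + 173 = 316
Final: R1 = 316

316


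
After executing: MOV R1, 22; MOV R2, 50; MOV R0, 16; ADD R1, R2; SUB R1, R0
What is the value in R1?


Register state trace:
  MOV R1, 22  → R1 = 22
  MOV R2, 50  → R2 = 50
  MOV R0, 16  → R0 = 16
  ADD R1, R2  → R1 = 22 + 50 = 72
  SUB R1, R0  → R1 = 72 - 16 = 56
Final: R1 = 56

56


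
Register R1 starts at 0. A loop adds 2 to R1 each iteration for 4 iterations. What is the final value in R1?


Starting value: R1 = 0
  Iter 1: R1 = 0 + 2 = 2
  Iter 2: R1 = 2 + 2 = 4
  Iter 3: R1 = 4 + 2 = 6
  Iter 4: R1 = 6 + 2 = 8
Final: R1 = 8

8


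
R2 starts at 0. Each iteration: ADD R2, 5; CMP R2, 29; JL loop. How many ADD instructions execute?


Loop trace (R2 starts at 0, target 29, step 5):
  ADD #1: R2 = 0 + 5 = 5  → 5 < 29, loop
  ADD #2: R2 = 5 + 5 = 10  → 10 < 29, loop
  ADD #3: R2 = 10 + 5 = 15  → 15 < 29, loop
  ADD #4: R2 = 15 + 5 = 20  → 20 < 29, loop
  ADD #5: R2 = 20 + 5 = 25  → 25 < 29, loop
  ADD #6: R2 = 25 + 5 = 30  → 30 >= 29, exit
Total ADD instructions: 6

6


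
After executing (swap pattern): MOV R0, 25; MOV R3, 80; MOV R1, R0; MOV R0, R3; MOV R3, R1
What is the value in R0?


Register state trace (swap pattern):
  MOV R0, 25  → R0 = 25
  MOV R3, 80  → R3 = 80
  MOV R1, R0  → R1 = 25  (save R0)
  MOV R0, R3  → R0 = 80  (R0 gets R3's value)
  MOV R3, R1  → R3 = 25  (R3 gets saved value)
Final: R0 = 80

80


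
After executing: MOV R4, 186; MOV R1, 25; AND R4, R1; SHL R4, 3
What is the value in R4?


Register state trace:
  MOV R4, 186  → R4 = 186 (0b10111010)
  MOV R1, 25  → R1 = 25 (0b00011001)
  AND R4, R1  → R4 = 186 AND 25 = 24 (0b00011000)
  SHL R4, 3  → R4 = 24 << 3 = 192
Final: R4 = 192

192


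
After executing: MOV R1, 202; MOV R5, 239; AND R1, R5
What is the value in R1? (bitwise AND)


Register state trace:
  MOV R1, 202  → R1 = 202 (0b11001010)
  MOV R5, 239  → R5 = 239 (0b11101111)
  AND R1, R5  → R1 = 202 AND 239 = 202 (0b11001010)
Final: R1 = 202

202


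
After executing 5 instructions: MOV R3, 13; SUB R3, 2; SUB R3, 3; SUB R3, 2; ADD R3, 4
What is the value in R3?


Register state trace:
  MOV R3, 13  → R3 = 13
  SUB R3, 2  → R3 = 13 - 2 = 11
  SUB R3, 3  → R3 = 11 - 3 = 8
  SUB R3, 2  → R3 = 8 - 2 = 6
  ADD R3, 4  → R3 = 6 + 4 = 10
Final: R3 = 10

10


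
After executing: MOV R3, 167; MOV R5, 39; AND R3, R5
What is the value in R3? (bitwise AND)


Register state trace:
  MOV R3, 167  → R3 = 167 (0b10100111)
  MOV R5, 39  → R5 = 39 (0b00100111)
  AND R3, R5  → R3 = 167 AND 39 = 39 (0b00100111)
Final: R3 = 39

39


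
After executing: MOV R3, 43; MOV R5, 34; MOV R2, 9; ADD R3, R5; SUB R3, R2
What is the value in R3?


Register state trace:
  MOV R3, 43  → R3 = 43
  MOV R5, 34  → R5 = 34
  MOV R2, 9  → R2 = 9
  ADD R3, R5  → R3 = 43 + 34 = 77
  SUB R3, R2  → R3 = 77 - 9 = 68
Final: R3 = 68

68


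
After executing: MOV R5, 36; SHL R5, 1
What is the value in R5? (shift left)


Register state trace:
  MOV R5, 36  → R5 = 36
  SHL R5, 1  → R5 = 36 << 1 = 36 * 2^1 = 72
Final: R5 = 72

72


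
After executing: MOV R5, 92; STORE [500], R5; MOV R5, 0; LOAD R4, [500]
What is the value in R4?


Register and memory trace:
  MOV R5, 92  → R5 = 92
  STORE [500], R5  → mem[500] = 92
  MOV R5, 0  → R5 = 0
  LOAD R4, [500]  → R4 = mem[500] = 92
Final: R4 = 92

92


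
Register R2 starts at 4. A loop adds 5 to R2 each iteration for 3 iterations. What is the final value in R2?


Starting value: R2 = 4
  Iter 1: R2 = 4 + 5 = 9
  Iter 2: R2 = 9 + 5 = 14
  Iter 3: R2 = 14 + 5 = 19
Final: R2 = 19

19


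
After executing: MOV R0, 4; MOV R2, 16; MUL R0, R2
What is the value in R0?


Register state trace:
  MOV R0, 4  → R0 = 4
  MOV R2, 16  → R2 = 16
  MUL R0, R2  → R0 = 4 * 16 = 64
Final: R0 = 64

64


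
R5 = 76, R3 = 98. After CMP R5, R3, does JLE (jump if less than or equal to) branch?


Trace:
  R5 = 76, R3 = 98
  CMP R5, R3  → compares 76 vs 98
  JLE checks: is 76 less than or equal to 98?
  76 < 98, so condition is true
Branch taken: Yes

Yes


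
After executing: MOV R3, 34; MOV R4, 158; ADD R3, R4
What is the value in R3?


Register state trace:
  MOV R3, 34  → R3 = 34
  MOV R4, 158  → R4 = 158
  ADD R3, R4  → R3 = 34 + 158 = 192
Final: R3 = 192

192


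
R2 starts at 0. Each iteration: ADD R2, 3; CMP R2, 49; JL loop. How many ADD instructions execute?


Loop trace (R2 starts at 0, target 49, step 3):
  ADD #1: R2 = 0 + 3 = 3  → 3 < 49, loop
  ADD #2: R2 = 3 + 3 = 6  → 6 < 49, loop
  ADD #3: R2 = 6 + 3 = 9  → 9 < 49, loop
  ADD #4: R2 = 9 + 3 = 12  → 12 < 49, loop
  ADD #5: R2 = 12 + 3 = 15  → 15 < 49, loop
  ADD #6: R2 = 15 + 3 = 18  → 18 < 49, loop
  ADD #7: R2 = 18 + 3 = 21  → 21 < 49, loop
  ADD #8: R2 = 21 + 3 = 24  → 24 < 49, loop
  ADD #9: R2 = 24 + 3 = 27  → 27 < 49, loop
  ADD #10: R2 = 27 + 3 = 30  → 30 < 49, loop
  ADD #11: R2 = 30 + 3 = 33  → 33 < 49, loop
  ADD #12: R2 = 33 + 3 = 36  → 36 < 49, loop
  ADD #13: R2 = 36 + 3 = 39  → 39 < 49, loop
  ADD #14: R2 = 39 + 3 = 42  → 42 < 49, loop
  ADD #15: R2 = 42 + 3 = 45  → 45 < 49, loop
  ADD #16: R2 = 45 + 3 = 48  → 48 < 49, loop
  ADD #17: R2 = 48 + 3 = 51  → 51 >= 49, exit
Total ADD instructions: 17

17


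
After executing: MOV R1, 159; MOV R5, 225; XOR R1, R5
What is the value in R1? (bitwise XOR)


Register state trace:
  MOV R1, 159  → R1 = 159 (0b10011111)
  MOV R5, 225  → R5 = 225 (0b11100001)
  XOR R1, R5  → R1 = 159 XOR 225 = 126 (0b01111110)
Final: R1 = 126

126


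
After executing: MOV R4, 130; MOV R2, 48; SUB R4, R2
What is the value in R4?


Register state trace:
  MOV R4, 130  → R4 = 130
  MOV R2, 48  → R2 = 48
  SUB R4, R2  → R4 = 130 - 48 = 82
Final: R4 = 82

82


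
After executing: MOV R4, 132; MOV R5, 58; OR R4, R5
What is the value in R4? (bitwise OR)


Register state trace:
  MOV R4, 132  → R4 = 132 (0b10000100)
  MOV R5, 58  → R5 = 58 (0b00111010)
  OR R4, R5   → R4 = 132 OR 58 = 190 (0b10111110)
Final: R4 = 190

190
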